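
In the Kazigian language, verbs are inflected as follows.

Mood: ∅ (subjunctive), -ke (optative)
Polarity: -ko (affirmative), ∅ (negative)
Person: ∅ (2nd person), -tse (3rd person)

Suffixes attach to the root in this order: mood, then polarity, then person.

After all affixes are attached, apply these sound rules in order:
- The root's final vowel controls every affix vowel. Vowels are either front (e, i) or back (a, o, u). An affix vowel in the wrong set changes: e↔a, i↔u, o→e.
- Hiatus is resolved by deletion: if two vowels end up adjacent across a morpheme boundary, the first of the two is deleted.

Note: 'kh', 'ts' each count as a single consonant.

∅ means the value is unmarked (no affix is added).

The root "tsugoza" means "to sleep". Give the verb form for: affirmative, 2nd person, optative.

tsugozakako

Attach mood optative -ke → tsugozake.
Attach polarity affirmative -ko → tsugozakeko.
person = 2nd person: zero marking, form stays tsugozakeko.
Apply vowel harmony: tsugozakeko → tsugozakako.
Vowel deletion: no change.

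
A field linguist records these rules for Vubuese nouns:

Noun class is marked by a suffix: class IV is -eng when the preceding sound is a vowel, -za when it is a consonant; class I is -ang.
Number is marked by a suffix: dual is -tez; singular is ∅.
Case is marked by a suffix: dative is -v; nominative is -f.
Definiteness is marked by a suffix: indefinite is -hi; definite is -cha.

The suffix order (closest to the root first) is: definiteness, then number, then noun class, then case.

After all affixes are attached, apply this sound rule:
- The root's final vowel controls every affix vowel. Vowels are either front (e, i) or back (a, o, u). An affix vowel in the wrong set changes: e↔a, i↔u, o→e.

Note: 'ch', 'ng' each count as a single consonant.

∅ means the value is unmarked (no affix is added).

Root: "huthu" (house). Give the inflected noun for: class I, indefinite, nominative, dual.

huthuhutazangf

Attach definiteness indefinite -hi → huthuhi.
Attach number dual -tez → huthuhitez.
Attach noun class class I -ang → huthuhitezang.
Attach case nominative -f → huthuhitezangf.
Apply vowel harmony: huthuhitezangf → huthuhutazangf.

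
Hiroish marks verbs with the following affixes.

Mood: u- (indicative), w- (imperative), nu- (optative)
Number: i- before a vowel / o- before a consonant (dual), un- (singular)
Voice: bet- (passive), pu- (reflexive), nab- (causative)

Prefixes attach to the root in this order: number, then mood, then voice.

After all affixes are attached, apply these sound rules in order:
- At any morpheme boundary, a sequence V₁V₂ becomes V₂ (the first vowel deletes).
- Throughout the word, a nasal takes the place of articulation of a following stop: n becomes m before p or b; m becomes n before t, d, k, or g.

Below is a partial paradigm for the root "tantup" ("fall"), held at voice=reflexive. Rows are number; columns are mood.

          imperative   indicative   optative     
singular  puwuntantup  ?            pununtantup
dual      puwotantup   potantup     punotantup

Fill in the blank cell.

puntantup

Attach number singular un- → untantup.
Attach mood indicative u- → uuntantup.
Attach voice reflexive pu- → puuuntantup.
Apply vowel deletion: puuuntantup → puntantup.
Nasal assimilation: no change.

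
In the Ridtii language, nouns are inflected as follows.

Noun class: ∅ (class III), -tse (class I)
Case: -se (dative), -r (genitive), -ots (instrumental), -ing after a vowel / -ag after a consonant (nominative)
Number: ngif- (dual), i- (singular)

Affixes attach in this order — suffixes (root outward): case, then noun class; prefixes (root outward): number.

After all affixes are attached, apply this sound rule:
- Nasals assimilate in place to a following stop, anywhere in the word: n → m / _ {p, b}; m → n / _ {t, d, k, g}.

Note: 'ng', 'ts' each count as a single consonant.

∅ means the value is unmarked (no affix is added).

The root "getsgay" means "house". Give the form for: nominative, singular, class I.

Attach number singular i- → igetsgay.
Attach case nominative -ag (after consonant 'y') → igetsgayag.
Attach noun class class I -tse → igetsgayagtse.
Nasal assimilation: no change.

igetsgayagtse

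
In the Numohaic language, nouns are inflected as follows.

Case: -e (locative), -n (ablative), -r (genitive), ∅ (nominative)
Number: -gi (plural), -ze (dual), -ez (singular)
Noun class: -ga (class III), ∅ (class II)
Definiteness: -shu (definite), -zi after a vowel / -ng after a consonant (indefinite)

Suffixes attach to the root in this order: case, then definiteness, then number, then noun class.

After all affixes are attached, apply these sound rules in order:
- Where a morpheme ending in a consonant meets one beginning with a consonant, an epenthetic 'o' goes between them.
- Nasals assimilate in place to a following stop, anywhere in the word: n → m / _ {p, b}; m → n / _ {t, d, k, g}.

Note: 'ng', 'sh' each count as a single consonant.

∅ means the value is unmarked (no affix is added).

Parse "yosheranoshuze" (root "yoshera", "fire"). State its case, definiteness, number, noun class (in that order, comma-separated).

ablative, definite, dual, class II

Segment: yoshera-n-shu-ze.
case: -n → ablative.
definiteness: -shu → definite.
number: -ze → dual.
noun class: ∅ → class II.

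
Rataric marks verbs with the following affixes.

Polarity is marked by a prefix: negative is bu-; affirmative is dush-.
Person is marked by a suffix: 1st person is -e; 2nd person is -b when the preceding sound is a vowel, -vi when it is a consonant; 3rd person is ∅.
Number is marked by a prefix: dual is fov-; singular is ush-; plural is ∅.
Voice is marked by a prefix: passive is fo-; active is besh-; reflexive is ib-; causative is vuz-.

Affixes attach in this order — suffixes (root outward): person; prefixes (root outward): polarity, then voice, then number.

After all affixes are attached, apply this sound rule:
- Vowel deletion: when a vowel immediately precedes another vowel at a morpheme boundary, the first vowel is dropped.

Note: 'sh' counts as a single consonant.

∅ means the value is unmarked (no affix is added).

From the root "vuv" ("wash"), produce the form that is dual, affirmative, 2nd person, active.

Attach polarity affirmative dush- → dushvuv.
Attach voice active besh- → beshdushvuv.
Attach number dual fov- → fovbeshdushvuv.
Attach person 2nd person -vi (after consonant 'v') → fovbeshdushvuvvi.
Vowel deletion: no change.

fovbeshdushvuvvi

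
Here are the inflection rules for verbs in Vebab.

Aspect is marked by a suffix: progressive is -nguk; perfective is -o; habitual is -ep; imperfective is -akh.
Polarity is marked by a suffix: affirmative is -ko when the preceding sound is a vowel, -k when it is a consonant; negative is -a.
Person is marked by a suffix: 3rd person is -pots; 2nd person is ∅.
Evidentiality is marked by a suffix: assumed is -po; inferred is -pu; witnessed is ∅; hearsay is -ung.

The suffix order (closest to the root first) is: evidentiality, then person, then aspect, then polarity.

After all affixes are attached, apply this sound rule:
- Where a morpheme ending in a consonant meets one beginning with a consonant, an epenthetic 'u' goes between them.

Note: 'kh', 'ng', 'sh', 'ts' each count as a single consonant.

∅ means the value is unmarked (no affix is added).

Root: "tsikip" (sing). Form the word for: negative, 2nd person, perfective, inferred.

Attach evidentiality inferred -pu → tsikippu.
person = 2nd person: zero marking, form stays tsikippu.
Attach aspect perfective -o → tsikippuo.
Attach polarity negative -a → tsikippuoa.
Apply epenthesis: tsikippuoa → tsikipupuoa.

tsikipupuoa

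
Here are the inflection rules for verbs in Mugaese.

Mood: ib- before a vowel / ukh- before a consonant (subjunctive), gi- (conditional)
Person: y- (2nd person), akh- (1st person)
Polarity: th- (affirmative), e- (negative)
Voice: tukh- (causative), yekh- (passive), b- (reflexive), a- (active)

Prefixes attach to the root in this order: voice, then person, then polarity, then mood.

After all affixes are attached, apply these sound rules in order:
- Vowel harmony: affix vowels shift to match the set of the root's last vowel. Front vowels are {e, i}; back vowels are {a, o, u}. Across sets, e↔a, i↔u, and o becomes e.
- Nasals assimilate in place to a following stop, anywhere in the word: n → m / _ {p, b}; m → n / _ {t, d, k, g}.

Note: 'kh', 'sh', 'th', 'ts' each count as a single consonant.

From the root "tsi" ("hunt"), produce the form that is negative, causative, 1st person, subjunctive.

ibeekhtikhtsi

Attach voice causative tukh- → tukhtsi.
Attach person 1st person akh- → akhtukhtsi.
Attach polarity negative e- → eakhtukhtsi.
Attach mood subjunctive ib- (before vowel 'e') → ibeakhtukhtsi.
Apply vowel harmony: ibeakhtukhtsi → ibeekhtikhtsi.
Nasal assimilation: no change.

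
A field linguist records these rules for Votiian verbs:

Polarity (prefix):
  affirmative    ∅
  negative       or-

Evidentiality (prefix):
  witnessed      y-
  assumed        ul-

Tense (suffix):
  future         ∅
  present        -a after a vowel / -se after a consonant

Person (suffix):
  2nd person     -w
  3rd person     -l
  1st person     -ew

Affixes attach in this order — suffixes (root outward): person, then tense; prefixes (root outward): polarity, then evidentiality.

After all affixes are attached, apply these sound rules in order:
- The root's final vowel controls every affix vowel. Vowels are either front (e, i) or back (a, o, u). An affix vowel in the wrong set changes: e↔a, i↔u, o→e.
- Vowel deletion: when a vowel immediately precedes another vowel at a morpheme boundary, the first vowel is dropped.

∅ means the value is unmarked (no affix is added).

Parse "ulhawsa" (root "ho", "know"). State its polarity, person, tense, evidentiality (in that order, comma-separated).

affirmative, 1st person, present, assumed

Segment: ul-ho-ew-se.
polarity: ∅ → affirmative.
person: -ew → 1st person.
tense: -a/se → present.
evidentiality: ul- → assumed.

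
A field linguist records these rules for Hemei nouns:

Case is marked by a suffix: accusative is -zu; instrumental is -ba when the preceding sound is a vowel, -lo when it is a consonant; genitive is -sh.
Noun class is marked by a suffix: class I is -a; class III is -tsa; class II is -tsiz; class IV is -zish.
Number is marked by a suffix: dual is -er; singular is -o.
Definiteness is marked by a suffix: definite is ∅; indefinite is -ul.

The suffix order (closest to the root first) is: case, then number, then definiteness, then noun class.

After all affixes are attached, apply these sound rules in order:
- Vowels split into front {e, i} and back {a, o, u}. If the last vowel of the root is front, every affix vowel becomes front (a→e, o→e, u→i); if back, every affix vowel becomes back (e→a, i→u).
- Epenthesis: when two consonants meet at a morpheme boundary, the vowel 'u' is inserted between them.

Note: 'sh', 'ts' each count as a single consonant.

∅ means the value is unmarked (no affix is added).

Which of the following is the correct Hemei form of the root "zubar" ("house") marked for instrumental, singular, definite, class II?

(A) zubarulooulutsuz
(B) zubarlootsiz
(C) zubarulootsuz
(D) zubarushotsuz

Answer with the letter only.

Attach case instrumental -lo (after consonant 'r') → zubarlo.
Attach number singular -o → zubarloo.
definiteness = definite: zero marking, form stays zubarloo.
Attach noun class class II -tsiz → zubarlootsiz.
Apply vowel harmony: zubarlootsiz → zubarlootsuz.
Apply epenthesis: zubarlootsuz → zubarulootsuz.
So the correct form is zubarulootsuz, option (C).
(D) zubarushotsuz is wrong: it uses genitive instead of instrumental for case.
(B) zubarlootsiz is wrong: it fails to apply the sound rule(s).
(A) zubarulooulutsuz is wrong: it uses indefinite instead of definite for definiteness.

C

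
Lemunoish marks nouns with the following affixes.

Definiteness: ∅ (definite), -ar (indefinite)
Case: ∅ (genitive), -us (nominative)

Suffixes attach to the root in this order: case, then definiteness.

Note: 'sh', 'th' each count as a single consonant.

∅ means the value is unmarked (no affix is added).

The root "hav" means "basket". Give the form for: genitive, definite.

hav

case = genitive: zero marking, form stays hav.
definiteness = definite: zero marking, form stays hav.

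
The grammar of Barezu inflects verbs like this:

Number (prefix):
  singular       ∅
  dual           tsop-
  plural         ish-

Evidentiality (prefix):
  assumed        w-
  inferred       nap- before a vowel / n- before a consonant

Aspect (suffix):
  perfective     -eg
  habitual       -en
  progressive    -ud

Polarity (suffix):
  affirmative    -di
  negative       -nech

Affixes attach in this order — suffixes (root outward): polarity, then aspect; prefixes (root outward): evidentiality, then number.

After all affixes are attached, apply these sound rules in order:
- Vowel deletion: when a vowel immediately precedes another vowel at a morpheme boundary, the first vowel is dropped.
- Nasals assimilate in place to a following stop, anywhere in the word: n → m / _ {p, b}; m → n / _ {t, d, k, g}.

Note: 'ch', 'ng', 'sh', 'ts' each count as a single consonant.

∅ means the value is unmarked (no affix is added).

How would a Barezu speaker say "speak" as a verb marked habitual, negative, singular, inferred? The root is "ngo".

nngonechen

Attach polarity negative -nech → ngonech.
Attach evidentiality inferred n- (before consonant 'ng') → nngonech.
Attach aspect habitual -en → nngonechen.
number = singular: zero marking, form stays nngonechen.
Vowel deletion: no change.
Nasal assimilation: no change.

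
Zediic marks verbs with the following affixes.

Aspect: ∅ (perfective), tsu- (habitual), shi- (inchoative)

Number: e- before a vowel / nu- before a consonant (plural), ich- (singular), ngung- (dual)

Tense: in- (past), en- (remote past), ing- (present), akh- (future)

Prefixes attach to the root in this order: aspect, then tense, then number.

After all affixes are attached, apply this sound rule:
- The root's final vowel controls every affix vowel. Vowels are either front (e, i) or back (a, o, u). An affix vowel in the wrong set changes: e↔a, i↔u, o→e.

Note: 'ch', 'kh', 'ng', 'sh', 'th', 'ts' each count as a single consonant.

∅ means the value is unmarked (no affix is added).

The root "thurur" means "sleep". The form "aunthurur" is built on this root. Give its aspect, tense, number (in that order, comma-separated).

perfective, past, plural

Segment: e-in-thurur.
aspect: ∅ → perfective.
tense: in- → past.
number: e/nu- → plural.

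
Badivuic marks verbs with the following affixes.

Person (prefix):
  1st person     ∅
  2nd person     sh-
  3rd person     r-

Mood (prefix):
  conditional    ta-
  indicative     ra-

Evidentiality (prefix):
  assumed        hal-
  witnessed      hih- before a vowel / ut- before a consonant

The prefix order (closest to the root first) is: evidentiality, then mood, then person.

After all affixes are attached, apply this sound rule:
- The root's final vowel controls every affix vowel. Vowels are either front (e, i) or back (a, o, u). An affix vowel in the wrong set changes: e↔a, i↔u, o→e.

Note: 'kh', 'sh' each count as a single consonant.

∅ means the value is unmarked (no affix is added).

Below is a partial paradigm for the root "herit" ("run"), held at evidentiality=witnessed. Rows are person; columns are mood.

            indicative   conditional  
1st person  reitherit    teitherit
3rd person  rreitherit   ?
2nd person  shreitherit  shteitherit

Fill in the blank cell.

rteitherit

Attach evidentiality witnessed ut- (before consonant 'h') → utherit.
Attach mood conditional ta- → tautherit.
Attach person 3rd person r- → rtautherit.
Apply vowel harmony: rtautherit → rteitherit.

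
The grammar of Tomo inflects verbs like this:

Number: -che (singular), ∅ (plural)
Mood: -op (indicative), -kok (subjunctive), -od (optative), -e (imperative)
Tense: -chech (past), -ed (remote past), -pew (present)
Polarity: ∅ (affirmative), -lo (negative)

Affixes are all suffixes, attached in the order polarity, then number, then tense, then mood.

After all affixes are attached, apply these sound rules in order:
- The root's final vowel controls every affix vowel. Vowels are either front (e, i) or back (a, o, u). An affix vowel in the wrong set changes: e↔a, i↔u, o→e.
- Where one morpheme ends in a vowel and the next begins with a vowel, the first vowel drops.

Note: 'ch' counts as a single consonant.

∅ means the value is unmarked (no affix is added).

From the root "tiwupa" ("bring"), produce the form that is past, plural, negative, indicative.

tiwupalochachop

Attach polarity negative -lo → tiwupalo.
number = plural: zero marking, form stays tiwupalo.
Attach tense past -chech → tiwupalochech.
Attach mood indicative -op → tiwupalochechop.
Apply vowel harmony: tiwupalochechop → tiwupalochachop.
Vowel deletion: no change.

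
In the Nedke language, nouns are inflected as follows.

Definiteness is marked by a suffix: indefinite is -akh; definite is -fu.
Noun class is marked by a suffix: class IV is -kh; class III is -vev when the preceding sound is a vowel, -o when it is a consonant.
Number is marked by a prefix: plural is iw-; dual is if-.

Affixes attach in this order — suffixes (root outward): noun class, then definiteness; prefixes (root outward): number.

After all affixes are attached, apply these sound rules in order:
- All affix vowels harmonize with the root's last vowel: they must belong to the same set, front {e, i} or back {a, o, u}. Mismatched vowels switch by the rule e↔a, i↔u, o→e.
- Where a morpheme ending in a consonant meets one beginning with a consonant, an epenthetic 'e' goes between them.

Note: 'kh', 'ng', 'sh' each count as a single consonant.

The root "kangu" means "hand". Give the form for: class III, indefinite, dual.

ufekanguvavakh

Attach noun class class III -vev (after vowel 'u') → kanguvev.
Attach definiteness indefinite -akh → kanguvevakh.
Attach number dual if- → ifkanguvevakh.
Apply vowel harmony: ifkanguvevakh → ufkanguvavakh.
Apply epenthesis: ufkanguvavakh → ufekanguvavakh.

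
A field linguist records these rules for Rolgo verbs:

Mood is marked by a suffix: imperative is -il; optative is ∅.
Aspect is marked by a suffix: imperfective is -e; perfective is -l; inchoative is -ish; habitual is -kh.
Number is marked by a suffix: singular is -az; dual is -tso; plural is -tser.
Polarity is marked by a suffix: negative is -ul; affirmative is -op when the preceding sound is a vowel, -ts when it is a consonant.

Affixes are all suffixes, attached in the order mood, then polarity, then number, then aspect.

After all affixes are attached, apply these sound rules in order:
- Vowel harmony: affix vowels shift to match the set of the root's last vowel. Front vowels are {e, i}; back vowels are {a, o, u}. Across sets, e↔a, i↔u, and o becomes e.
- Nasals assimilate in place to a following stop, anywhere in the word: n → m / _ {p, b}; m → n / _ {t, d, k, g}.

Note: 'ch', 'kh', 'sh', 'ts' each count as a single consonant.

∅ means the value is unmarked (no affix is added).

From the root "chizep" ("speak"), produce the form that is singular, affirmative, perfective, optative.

mood = optative: zero marking, form stays chizep.
Attach polarity affirmative -ts (after consonant 'p') → chizepts.
Attach number singular -az → chizeptsaz.
Attach aspect perfective -l → chizeptsazl.
Apply vowel harmony: chizeptsazl → chizeptsezl.
Nasal assimilation: no change.

chizeptsezl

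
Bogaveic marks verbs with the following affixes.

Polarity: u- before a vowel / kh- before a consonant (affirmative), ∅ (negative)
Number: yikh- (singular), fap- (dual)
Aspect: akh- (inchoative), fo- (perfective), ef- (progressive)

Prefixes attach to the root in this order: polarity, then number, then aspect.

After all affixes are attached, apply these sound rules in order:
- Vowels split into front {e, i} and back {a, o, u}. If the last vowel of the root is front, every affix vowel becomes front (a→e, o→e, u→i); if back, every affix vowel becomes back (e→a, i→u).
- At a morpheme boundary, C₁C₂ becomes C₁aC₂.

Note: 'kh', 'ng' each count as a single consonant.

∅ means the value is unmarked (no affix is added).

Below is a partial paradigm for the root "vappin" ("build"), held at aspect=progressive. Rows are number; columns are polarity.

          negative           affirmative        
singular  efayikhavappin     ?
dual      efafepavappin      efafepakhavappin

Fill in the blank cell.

Attach polarity affirmative kh- (before consonant 'v') → khvappin.
Attach number singular yikh- → yikhkhvappin.
Attach aspect progressive ef- → efyikhkhvappin.
Vowel harmony: no change.
Apply epenthesis: efyikhkhvappin → efayikhakhavappin.

efayikhakhavappin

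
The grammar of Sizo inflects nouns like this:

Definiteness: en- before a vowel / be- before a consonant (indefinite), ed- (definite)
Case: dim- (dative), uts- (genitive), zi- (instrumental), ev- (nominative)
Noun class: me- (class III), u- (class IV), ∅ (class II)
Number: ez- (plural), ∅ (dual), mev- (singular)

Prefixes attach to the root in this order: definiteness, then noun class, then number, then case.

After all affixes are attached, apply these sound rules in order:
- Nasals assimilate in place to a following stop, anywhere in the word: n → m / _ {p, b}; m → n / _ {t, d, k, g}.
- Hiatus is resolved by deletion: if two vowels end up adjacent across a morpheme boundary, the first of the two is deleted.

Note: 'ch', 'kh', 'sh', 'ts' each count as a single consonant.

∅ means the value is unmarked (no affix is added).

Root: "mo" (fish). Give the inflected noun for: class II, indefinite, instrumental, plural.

zezbemo

Attach definiteness indefinite be- (before consonant 'm') → bemo.
noun class = class II: zero marking, form stays bemo.
Attach number plural ez- → ezbemo.
Attach case instrumental zi- → ziezbemo.
Nasal assimilation: no change.
Apply vowel deletion: ziezbemo → zezbemo.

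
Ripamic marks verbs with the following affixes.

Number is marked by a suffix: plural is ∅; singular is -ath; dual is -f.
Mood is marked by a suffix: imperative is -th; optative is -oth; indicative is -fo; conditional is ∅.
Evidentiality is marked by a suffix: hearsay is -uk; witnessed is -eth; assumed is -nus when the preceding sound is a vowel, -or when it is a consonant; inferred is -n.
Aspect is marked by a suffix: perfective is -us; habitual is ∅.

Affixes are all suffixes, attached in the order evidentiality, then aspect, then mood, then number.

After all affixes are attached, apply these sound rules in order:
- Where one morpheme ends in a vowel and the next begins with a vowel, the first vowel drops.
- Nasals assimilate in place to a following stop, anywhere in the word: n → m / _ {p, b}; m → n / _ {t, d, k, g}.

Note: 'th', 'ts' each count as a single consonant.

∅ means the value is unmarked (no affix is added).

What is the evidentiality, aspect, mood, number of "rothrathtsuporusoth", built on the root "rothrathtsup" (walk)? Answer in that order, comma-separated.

assumed, perfective, optative, plural

Segment: rothrathtsup-or-us-oth.
evidentiality: -nus/or → assumed.
aspect: -us → perfective.
mood: -oth → optative.
number: ∅ → plural.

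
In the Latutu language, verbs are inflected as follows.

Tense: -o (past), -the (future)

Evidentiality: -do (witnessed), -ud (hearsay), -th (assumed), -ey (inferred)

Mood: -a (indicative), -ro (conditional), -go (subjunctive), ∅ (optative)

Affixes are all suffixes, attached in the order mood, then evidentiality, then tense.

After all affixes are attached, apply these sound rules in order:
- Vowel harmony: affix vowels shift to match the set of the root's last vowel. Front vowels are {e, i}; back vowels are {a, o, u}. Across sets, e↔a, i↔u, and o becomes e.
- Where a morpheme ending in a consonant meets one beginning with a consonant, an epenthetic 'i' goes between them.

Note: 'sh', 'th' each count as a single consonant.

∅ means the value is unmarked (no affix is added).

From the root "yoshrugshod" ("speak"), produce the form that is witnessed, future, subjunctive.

yoshrugshodigodotha

Attach mood subjunctive -go → yoshrugshodgo.
Attach evidentiality witnessed -do → yoshrugshodgodo.
Attach tense future -the → yoshrugshodgodothe.
Apply vowel harmony: yoshrugshodgodothe → yoshrugshodgodotha.
Apply epenthesis: yoshrugshodgodotha → yoshrugshodigodotha.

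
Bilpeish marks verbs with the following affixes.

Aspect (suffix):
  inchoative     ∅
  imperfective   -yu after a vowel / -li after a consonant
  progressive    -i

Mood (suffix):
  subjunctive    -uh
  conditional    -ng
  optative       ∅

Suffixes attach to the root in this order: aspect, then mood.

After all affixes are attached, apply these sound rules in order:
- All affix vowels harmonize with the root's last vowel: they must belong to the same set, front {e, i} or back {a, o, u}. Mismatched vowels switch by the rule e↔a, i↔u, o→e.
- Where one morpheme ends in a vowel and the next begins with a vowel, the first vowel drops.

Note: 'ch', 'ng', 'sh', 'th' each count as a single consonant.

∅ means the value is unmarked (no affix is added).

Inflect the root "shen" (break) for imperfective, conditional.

shenling

Attach aspect imperfective -li (after consonant 'n') → shenli.
Attach mood conditional -ng → shenling.
Vowel harmony: no change.
Vowel deletion: no change.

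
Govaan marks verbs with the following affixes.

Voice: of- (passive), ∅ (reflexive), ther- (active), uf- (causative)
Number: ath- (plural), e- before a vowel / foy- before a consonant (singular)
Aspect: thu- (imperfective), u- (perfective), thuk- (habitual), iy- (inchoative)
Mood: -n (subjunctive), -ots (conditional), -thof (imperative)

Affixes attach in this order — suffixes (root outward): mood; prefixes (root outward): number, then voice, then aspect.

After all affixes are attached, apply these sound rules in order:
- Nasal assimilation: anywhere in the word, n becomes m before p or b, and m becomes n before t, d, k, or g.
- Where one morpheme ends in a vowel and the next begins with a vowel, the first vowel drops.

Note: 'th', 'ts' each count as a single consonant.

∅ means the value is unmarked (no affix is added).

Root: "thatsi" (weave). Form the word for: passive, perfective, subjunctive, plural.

ofaththatsin

Attach number plural ath- → aththatsi.
Attach voice passive of- → ofaththatsi.
Attach mood subjunctive -n → ofaththatsin.
Attach aspect perfective u- → uofaththatsin.
Nasal assimilation: no change.
Apply vowel deletion: uofaththatsin → ofaththatsin.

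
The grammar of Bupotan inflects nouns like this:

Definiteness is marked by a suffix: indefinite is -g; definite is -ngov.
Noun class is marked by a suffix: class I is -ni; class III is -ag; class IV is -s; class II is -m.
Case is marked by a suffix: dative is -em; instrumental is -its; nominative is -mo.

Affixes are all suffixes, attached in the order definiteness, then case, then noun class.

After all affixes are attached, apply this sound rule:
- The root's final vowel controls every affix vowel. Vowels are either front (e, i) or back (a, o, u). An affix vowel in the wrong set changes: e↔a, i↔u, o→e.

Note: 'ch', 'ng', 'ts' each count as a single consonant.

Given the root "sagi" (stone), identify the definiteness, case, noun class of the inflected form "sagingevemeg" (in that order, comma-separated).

Segment: sagi-ngov-em-ag.
definiteness: -ngov → definite.
case: -em → dative.
noun class: -ag → class III.

definite, dative, class III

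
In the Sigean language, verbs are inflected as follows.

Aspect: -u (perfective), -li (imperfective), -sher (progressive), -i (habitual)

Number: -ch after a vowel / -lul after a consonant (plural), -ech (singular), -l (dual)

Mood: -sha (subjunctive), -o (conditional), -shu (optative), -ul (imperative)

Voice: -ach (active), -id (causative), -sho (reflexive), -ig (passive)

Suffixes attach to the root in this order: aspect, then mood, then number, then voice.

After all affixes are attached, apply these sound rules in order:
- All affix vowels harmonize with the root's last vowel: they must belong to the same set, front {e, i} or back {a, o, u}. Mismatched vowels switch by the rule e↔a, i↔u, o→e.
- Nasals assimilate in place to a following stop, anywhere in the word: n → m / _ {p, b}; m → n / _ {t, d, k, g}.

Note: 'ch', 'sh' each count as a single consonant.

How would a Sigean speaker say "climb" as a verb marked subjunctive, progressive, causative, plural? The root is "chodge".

chodgeshershechid

Attach aspect progressive -sher → chodgesher.
Attach mood subjunctive -sha → chodgeshersha.
Attach number plural -ch (after vowel 'a') → chodgeshershach.
Attach voice causative -id → chodgeshershachid.
Apply vowel harmony: chodgeshershachid → chodgeshershechid.
Nasal assimilation: no change.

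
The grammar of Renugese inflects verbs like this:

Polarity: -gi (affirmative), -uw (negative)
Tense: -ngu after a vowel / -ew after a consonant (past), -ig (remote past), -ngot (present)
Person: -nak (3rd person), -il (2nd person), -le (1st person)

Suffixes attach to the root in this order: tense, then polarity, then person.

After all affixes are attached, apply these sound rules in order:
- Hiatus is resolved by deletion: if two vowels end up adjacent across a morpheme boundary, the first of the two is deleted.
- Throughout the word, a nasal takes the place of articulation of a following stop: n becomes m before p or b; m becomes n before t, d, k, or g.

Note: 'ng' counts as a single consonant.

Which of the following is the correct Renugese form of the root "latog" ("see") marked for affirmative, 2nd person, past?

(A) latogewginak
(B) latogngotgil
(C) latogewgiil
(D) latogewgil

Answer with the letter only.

D

Attach tense past -ew (after consonant 'g') → latogew.
Attach polarity affirmative -gi → latogewgi.
Attach person 2nd person -il → latogewgiil.
Apply vowel deletion: latogewgiil → latogewgil.
Nasal assimilation: no change.
So the correct form is latogewgil, option (D).
(C) latogewgiil is wrong: it fails to apply the sound rule(s).
(B) latogngotgil is wrong: it uses present instead of past for tense.
(A) latogewginak is wrong: it uses 3rd person instead of 2nd person for person.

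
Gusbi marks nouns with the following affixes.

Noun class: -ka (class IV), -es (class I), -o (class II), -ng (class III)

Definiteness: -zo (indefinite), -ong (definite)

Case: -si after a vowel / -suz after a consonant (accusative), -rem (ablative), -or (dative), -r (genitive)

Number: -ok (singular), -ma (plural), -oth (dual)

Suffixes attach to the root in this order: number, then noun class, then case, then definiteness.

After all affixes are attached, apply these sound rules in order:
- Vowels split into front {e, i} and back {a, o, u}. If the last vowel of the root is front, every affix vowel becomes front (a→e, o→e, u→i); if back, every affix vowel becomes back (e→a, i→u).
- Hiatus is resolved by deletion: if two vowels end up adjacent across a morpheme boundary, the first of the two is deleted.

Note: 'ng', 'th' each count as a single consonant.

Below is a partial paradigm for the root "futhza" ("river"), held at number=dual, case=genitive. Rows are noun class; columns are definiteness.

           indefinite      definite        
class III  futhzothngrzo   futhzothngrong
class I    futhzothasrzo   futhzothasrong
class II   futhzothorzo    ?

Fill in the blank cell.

Attach number dual -oth → futhzaoth.
Attach noun class class II -o → futhzaotho.
Attach case genitive -r → futhzaothor.
Attach definiteness definite -ong → futhzaothorong.
Vowel harmony: no change.
Apply vowel deletion: futhzaothorong → futhzothorong.

futhzothorong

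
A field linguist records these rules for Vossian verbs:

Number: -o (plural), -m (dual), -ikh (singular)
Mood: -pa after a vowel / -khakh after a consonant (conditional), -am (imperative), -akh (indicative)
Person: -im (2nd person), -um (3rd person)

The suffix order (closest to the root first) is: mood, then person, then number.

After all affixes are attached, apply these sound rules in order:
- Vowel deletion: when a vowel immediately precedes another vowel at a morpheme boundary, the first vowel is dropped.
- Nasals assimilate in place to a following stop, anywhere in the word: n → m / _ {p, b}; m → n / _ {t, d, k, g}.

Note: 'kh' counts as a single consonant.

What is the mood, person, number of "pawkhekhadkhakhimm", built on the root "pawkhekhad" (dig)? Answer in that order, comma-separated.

conditional, 2nd person, dual

Segment: pawkhekhad-khakh-im-m.
mood: -pa/khakh → conditional.
person: -im → 2nd person.
number: -m → dual.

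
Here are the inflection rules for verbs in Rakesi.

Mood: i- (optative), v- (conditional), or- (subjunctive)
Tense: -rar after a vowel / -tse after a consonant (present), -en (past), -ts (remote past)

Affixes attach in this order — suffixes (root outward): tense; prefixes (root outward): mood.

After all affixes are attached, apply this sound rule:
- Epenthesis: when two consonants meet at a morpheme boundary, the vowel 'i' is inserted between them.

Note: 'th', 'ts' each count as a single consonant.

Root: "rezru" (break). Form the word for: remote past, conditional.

virezruts

Attach tense remote past -ts → rezruts.
Attach mood conditional v- → vrezruts.
Apply epenthesis: vrezruts → virezruts.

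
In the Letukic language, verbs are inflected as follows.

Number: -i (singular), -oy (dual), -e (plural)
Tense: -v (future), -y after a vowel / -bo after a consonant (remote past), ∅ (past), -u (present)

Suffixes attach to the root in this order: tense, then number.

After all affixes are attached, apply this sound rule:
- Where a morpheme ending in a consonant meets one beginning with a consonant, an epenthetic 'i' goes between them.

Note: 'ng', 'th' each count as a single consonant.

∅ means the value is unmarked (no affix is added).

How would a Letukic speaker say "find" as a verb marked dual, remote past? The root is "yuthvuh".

yuthvuhibooy

Attach tense remote past -bo (after consonant 'h') → yuthvuhbo.
Attach number dual -oy → yuthvuhbooy.
Apply epenthesis: yuthvuhbooy → yuthvuhibooy.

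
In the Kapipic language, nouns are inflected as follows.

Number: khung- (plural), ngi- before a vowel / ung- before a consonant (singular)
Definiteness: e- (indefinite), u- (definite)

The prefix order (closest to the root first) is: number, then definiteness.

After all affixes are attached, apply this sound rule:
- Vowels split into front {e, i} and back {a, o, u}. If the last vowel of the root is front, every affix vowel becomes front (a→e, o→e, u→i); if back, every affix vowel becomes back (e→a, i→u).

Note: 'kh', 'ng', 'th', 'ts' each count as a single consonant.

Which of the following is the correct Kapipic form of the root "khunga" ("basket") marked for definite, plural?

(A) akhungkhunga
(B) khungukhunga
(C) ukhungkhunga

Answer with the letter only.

Attach number plural khung- → khungkhunga.
Attach definiteness definite u- → ukhungkhunga.
Vowel harmony: no change.
So the correct form is ukhungkhunga, option (C).
(A) akhungkhunga is wrong: it uses indefinite instead of definite for definiteness.
(B) khungukhunga is wrong: it has the affixes in the wrong order.

C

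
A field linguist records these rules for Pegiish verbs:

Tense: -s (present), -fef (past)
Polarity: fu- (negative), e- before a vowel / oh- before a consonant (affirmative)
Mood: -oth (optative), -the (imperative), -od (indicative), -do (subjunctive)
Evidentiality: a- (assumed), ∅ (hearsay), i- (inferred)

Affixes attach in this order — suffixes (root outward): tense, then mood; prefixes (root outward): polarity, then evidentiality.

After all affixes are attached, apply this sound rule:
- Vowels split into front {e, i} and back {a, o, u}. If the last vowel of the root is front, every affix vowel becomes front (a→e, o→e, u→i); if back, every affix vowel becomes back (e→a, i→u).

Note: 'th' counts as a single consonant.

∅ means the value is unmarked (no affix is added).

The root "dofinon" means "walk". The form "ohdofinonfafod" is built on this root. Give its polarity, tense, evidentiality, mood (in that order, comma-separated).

Segment: oh-dofinon-fef-od.
polarity: e/oh- → affirmative.
tense: -fef → past.
evidentiality: ∅ → hearsay.
mood: -od → indicative.

affirmative, past, hearsay, indicative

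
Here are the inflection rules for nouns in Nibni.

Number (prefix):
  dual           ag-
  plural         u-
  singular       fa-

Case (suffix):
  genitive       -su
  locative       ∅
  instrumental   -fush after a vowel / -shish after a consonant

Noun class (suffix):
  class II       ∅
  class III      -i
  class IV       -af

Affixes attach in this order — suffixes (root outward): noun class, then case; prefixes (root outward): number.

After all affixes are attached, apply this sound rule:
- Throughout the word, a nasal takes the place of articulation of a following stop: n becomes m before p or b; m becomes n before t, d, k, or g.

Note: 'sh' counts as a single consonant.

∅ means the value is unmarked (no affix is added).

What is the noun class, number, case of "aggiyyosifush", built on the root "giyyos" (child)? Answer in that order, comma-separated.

class III, dual, instrumental

Segment: ag-giyyos-i-fush.
noun class: -i → class III.
number: ag- → dual.
case: -fush/shish → instrumental.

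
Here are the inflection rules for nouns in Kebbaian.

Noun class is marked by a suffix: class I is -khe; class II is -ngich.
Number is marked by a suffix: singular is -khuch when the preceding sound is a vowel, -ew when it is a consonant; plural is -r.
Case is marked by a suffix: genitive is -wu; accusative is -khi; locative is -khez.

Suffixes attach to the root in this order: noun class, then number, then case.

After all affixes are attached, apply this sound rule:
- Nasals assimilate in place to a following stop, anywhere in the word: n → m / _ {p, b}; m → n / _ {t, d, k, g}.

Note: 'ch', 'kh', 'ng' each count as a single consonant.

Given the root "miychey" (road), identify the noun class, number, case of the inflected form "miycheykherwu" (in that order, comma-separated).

Segment: miychey-khe-r-wu.
noun class: -khe → class I.
number: -r → plural.
case: -wu → genitive.

class I, plural, genitive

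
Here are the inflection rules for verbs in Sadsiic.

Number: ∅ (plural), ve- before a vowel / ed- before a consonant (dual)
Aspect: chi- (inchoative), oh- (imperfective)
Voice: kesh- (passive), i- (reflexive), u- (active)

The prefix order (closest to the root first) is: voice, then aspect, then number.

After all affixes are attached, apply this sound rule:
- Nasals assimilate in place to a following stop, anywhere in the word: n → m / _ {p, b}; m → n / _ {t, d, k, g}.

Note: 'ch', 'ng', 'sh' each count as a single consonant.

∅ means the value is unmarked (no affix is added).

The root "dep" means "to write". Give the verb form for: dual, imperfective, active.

Attach voice active u- → udep.
Attach aspect imperfective oh- → ohudep.
Attach number dual ve- (before vowel 'o') → veohudep.
Nasal assimilation: no change.

veohudep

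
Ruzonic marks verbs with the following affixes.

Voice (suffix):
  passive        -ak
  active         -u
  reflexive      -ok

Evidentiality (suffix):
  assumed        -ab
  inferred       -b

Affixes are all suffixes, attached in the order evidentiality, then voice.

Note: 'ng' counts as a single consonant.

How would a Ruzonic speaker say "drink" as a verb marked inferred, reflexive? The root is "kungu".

Attach evidentiality inferred -b → kungub.
Attach voice reflexive -ok → kungubok.

kungubok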